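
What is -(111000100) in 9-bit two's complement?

Original (sign bit 1, negative): 111000100
Step 1 - Invert all bits: 000111011
Step 2 - Add 1: 000111100
Verification: 111000100 + 000111100 = 1000000000; discarding the end carry (carry out of the top bit) leaves the 9-bit value 000000000, as required for x + (-x)



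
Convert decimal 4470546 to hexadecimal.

Using repeated division by 16 (digits 10–15 are A–F):
4470546 ÷ 16 = 279409 remainder 2
279409 ÷ 16 = 17463 remainder 1
17463 ÷ 16 = 1091 remainder 7
1091 ÷ 16 = 68 remainder 3
68 ÷ 16 = 4 remainder 4
4 ÷ 16 = 0 remainder 4
Reading remainders bottom to top: 443712



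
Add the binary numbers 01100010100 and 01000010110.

Add column by column from the right: bit + bit + carry-in; write the sum mod 2, carry 1 when the sum is 2 or 3.
carry:  10000101000
        01100010100
+       01000010110
-------------------
       010100101010
(the carry out of the leftmost column, 0, becomes the leading bit)
Decimal check:
  01100010100 = 512 + 256 + 16 + 4 = 788
  01000010110 = 512 + 16 + 4 + 2 = 534
  788 + 534 = 1322, and 010100101010 = 1024 + 256 + 32 + 8 + 2 = 1322 ✓



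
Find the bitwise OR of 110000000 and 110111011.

OR: 1 when either bit is 1
  110000000
| 110111011
-----------
  110111011
Decimal: 384 | 443 = 443



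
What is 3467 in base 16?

Using repeated division by 16 (digits 10–15 are A–F):
3467 ÷ 16 = 216 remainder 11 (B)
216 ÷ 16 = 13 remainder 8
13 ÷ 16 = 0 remainder 13 (D)
Reading remainders bottom to top: D8B



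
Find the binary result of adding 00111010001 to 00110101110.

Add column by column from the right: bit + bit + carry-in; write the sum mod 2, carry 1 when the sum is 2 or 3.
carry:  01100000000
        00111010001
+       00110101110
-------------------
       001101111111
(the carry out of the leftmost column, 0, becomes the leading bit)
Decimal check:
  00111010001 = 256 + 128 + 64 + 16 + 1 = 465
  00110101110 = 256 + 128 + 32 + 8 + 4 + 2 = 430
  465 + 430 = 895, and 001101111111 = 512 + 256 + 64 + 32 + 16 + 8 + 4 + 2 + 1 = 895 ✓



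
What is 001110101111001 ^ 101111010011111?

XOR: 1 when bits differ
  001110101111001
^ 101111010011111
-----------------
  100001111100110
Decimal: 7545 ^ 24223 = 17382



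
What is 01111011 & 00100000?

AND: 1 only when both bits are 1
  01111011
& 00100000
----------
  00100000
Decimal: 123 & 32 = 32



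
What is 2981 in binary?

Using repeated division by 2:
2981 ÷ 2 = 1490 remainder 1
1490 ÷ 2 = 745 remainder 0
745 ÷ 2 = 372 remainder 1
372 ÷ 2 = 186 remainder 0
186 ÷ 2 = 93 remainder 0
93 ÷ 2 = 46 remainder 1
46 ÷ 2 = 23 remainder 0
23 ÷ 2 = 11 remainder 1
11 ÷ 2 = 5 remainder 1
5 ÷ 2 = 2 remainder 1
2 ÷ 2 = 1 remainder 0
1 ÷ 2 = 0 remainder 1
Reading remainders bottom to top: 101110100101



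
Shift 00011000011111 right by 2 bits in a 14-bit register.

Original: 00011000011111 (decimal 1567)
Shift right by 2 positions
Drop the 2 low bits; fill with zeros on the left
Result: 00000110000111 (decimal 391)
Equivalent: 1567 >> 2 = 1567 ÷ 2^2 = 391



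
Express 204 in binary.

Using repeated division by 2:
204 ÷ 2 = 102 remainder 0
102 ÷ 2 = 51 remainder 0
51 ÷ 2 = 25 remainder 1
25 ÷ 2 = 12 remainder 1
12 ÷ 2 = 6 remainder 0
6 ÷ 2 = 3 remainder 0
3 ÷ 2 = 1 remainder 1
1 ÷ 2 = 0 remainder 1
Reading remainders bottom to top: 11001100



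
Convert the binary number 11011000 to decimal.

Sum of powers of 2 for each 1-bit:
2^3 + 2^4 + 2^6 + 2^7
= 8 + 16 + 64 + 128
= 216



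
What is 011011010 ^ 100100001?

XOR: 1 when bits differ
  011011010
^ 100100001
-----------
  111111011
Decimal: 218 ^ 289 = 507



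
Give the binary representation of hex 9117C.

Convert each hex digit to 4 bits:
  9 = 1001
  1 = 0001
  1 = 0001
  7 = 0111
  C = 1100
Concatenate: 10010001000101111100



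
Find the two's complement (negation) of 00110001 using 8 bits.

Original: 00110001
Step 1 - Invert all bits: 11001110
Step 2 - Add 1: 11001111
Verification: 00110001 + 11001111 = 100000000; discarding the end carry (carry out of the top bit) leaves the 8-bit value 00000000, as required for x + (-x)



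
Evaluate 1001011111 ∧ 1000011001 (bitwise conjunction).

AND: 1 only when both bits are 1
  1001011111
& 1000011001
------------
  1000011001
Decimal: 607 & 537 = 537



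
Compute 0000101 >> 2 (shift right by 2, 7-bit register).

Original: 0000101 (decimal 5)
Shift right by 2 positions
Drop the 2 low bits; fill with zeros on the left
Result: 0000001 (decimal 1)
Equivalent: 5 >> 2 = 5 ÷ 2^2 = 1



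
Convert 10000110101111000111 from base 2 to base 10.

Sum of powers of 2 for each 1-bit:
2^0 + 2^1 + 2^2 + 2^6 + 2^7 + 2^8 + 2^9 + 2^11 + 2^13 + 2^14 + 2^19
= 1 + 2 + 4 + 64 + 128 + 256 + 512 + 2048 + 8192 + 16384 + 524288
= 551879



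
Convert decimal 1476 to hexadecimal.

Using repeated division by 16 (digits 10–15 are A–F):
1476 ÷ 16 = 92 remainder 4
92 ÷ 16 = 5 remainder 12 (C)
5 ÷ 16 = 0 remainder 5
Reading remainders bottom to top: 5C4



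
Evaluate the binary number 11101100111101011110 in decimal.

Sum of powers of 2 for each 1-bit:
2^1 + 2^2 + 2^3 + 2^4 + 2^6 + 2^8 + 2^9 + 2^10 + 2^11 + 2^14 + 2^15 + 2^17 + 2^18 + 2^19
= 2 + 4 + 8 + 16 + 64 + 256 + 512 + 1024 + 2048 + 16384 + 32768 + 131072 + 262144 + 524288
= 970590



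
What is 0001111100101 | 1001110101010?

OR: 1 when either bit is 1
  0001111100101
| 1001110101010
---------------
  1001111101111
Decimal: 997 | 5034 = 5103



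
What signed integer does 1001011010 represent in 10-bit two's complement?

Binary: 1001011010
Sign bit: 1 (negative)
Invert: 0110100101
Add 1:  0110100110
Magnitude: 0110100110 = 256 + 128 + 32 + 4 + 2 = 422
Value: -422



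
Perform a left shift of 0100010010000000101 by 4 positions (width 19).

Original: 0100010010000000101 (decimal 140293)
Shift left by 4 positions
Append 4 zeros on the right and drop the 4 high bits that overflow the 19-bit width
Result: 0100100000001010000 (decimal 147536)
Equivalent: 140293 << 4 = 140293 × 2^4 = 2244688, truncated to 19 bits = 147536



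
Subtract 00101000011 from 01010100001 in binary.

Method 1 - Direct subtraction (column by column from the right: bit − bit − borrow-in; if negative, add 2 and borrow 1 from the next column):
borrow: 01010111100
        01010100001
-       00101000011
-------------------
        00101011110

Method 2 - Add two's complement:
Two's complement of 00101000011: invert → 11010111100, add 1 → 11010111101
  01010100001
+ 11010111101
-------------
 100101011110  (end carry out of the top bit = 1)
Discarding the end carry: 00101011110
Decimal check:
  01010100001 = 512 + 128 + 32 + 1 = 673
  00101000011 = 256 + 64 + 2 + 1 = 323
  673 - 323 = 350, and 00101011110 = 256 + 64 + 16 + 8 + 4 + 2 = 350 ✓



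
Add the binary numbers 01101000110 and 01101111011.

Add column by column from the right: bit + bit + carry-in; write the sum mod 2, carry 1 when the sum is 2 or 3.
carry:  11011111100
        01101000110
+       01101111011
-------------------
       011011000001
(the carry out of the leftmost column, 0, becomes the leading bit)
Decimal check:
  01101000110 = 512 + 256 + 64 + 4 + 2 = 838
  01101111011 = 512 + 256 + 64 + 32 + 16 + 8 + 2 + 1 = 891
  838 + 891 = 1729, and 011011000001 = 1024 + 512 + 128 + 64 + 1 = 1729 ✓



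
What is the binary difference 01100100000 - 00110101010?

Method 1 - Direct subtraction (column by column from the right: bit − bit − borrow-in; if negative, add 2 and borrow 1 from the next column):
borrow: 01111111100
        01100100000
-       00110101010
-------------------
        00101110110

Method 2 - Add two's complement:
Two's complement of 00110101010: invert → 11001010101, add 1 → 11001010110
  01100100000
+ 11001010110
-------------
 100101110110  (end carry out of the top bit = 1)
Discarding the end carry: 00101110110
Decimal check:
  01100100000 = 512 + 256 + 32 = 800
  00110101010 = 256 + 128 + 32 + 8 + 2 = 426
  800 - 426 = 374, and 00101110110 = 256 + 64 + 32 + 16 + 4 + 2 = 374 ✓



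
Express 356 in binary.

Using repeated division by 2:
356 ÷ 2 = 178 remainder 0
178 ÷ 2 = 89 remainder 0
89 ÷ 2 = 44 remainder 1
44 ÷ 2 = 22 remainder 0
22 ÷ 2 = 11 remainder 0
11 ÷ 2 = 5 remainder 1
5 ÷ 2 = 2 remainder 1
2 ÷ 2 = 1 remainder 0
1 ÷ 2 = 0 remainder 1
Reading remainders bottom to top: 101100100



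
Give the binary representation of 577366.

Using repeated division by 2:
577366 ÷ 2 = 288683 remainder 0
288683 ÷ 2 = 144341 remainder 1
144341 ÷ 2 = 72170 remainder 1
72170 ÷ 2 = 36085 remainder 0
36085 ÷ 2 = 18042 remainder 1
18042 ÷ 2 = 9021 remainder 0
9021 ÷ 2 = 4510 remainder 1
4510 ÷ 2 = 2255 remainder 0
2255 ÷ 2 = 1127 remainder 1
1127 ÷ 2 = 563 remainder 1
563 ÷ 2 = 281 remainder 1
281 ÷ 2 = 140 remainder 1
140 ÷ 2 = 70 remainder 0
70 ÷ 2 = 35 remainder 0
35 ÷ 2 = 17 remainder 1
17 ÷ 2 = 8 remainder 1
8 ÷ 2 = 4 remainder 0
4 ÷ 2 = 2 remainder 0
2 ÷ 2 = 1 remainder 0
1 ÷ 2 = 0 remainder 1
Reading remainders bottom to top: 10001100111101010110



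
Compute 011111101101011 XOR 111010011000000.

XOR: 1 when bits differ
  011111101101011
^ 111010011000000
-----------------
  100101110101011
Decimal: 16235 ^ 29888 = 19371



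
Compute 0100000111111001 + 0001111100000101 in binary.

Add column by column from the right: bit + bit + carry-in; write the sum mod 2, carry 1 when the sum is 2 or 3.
carry:  0011111000000010
        0100000111111001
+       0001111100000101
------------------------
       00110000011111110
(the carry out of the leftmost column, 0, becomes the leading bit)
Decimal check:
  0100000111111001 = 16384 + 256 + 128 + 64 + 32 + 16 + 8 + 1 = 16889
  0001111100000101 = 4096 + 2048 + 1024 + 512 + 256 + 4 + 1 = 7941
  16889 + 7941 = 24830, and 00110000011111110 = 16384 + 8192 + 128 + 64 + 32 + 16 + 8 + 4 + 2 = 24830 ✓



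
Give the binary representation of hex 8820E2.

Convert each hex digit to 4 bits:
  8 = 1000
  8 = 1000
  2 = 0010
  0 = 0000
  E = 1110
  2 = 0010
Concatenate: 100010000010000011100010



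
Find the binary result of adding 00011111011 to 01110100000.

Add column by column from the right: bit + bit + carry-in; write the sum mod 2, carry 1 when the sum is 2 or 3.
carry:  11111000000
        00011111011
+       01110100000
-------------------
       010010011011
(the carry out of the leftmost column, 0, becomes the leading bit)
Decimal check:
  00011111011 = 128 + 64 + 32 + 16 + 8 + 2 + 1 = 251
  01110100000 = 512 + 256 + 128 + 32 = 928
  251 + 928 = 1179, and 010010011011 = 1024 + 128 + 16 + 8 + 2 + 1 = 1179 ✓



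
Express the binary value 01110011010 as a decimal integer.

Sum of powers of 2 for each 1-bit:
2^1 + 2^3 + 2^4 + 2^7 + 2^8 + 2^9
= 2 + 8 + 16 + 128 + 256 + 512
= 922



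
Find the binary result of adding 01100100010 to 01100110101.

Add column by column from the right: bit + bit + carry-in; write the sum mod 2, carry 1 when the sum is 2 or 3.
carry:  11001000000
        01100100010
+       01100110101
-------------------
       011001010111
(the carry out of the leftmost column, 0, becomes the leading bit)
Decimal check:
  01100100010 = 512 + 256 + 32 + 2 = 802
  01100110101 = 512 + 256 + 32 + 16 + 4 + 1 = 821
  802 + 821 = 1623, and 011001010111 = 1024 + 512 + 64 + 16 + 4 + 2 + 1 = 1623 ✓



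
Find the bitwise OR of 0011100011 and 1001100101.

OR: 1 when either bit is 1
  0011100011
| 1001100101
------------
  1011100111
Decimal: 227 | 613 = 743



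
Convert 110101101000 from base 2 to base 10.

Sum of powers of 2 for each 1-bit:
2^3 + 2^5 + 2^6 + 2^8 + 2^10 + 2^11
= 8 + 32 + 64 + 256 + 1024 + 2048
= 3432



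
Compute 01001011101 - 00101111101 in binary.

Method 1 - Direct subtraction (column by column from the right: bit − bit − borrow-in; if negative, add 2 and borrow 1 from the next column):
borrow: 01111000000
        01001011101
-       00101111101
-------------------
        00011100000

Method 2 - Add two's complement:
Two's complement of 00101111101: invert → 11010000010, add 1 → 11010000011
  01001011101
+ 11010000011
-------------
 100011100000  (end carry out of the top bit = 1)
Discarding the end carry: 00011100000
Decimal check:
  01001011101 = 512 + 64 + 16 + 8 + 4 + 1 = 605
  00101111101 = 256 + 64 + 32 + 16 + 8 + 4 + 1 = 381
  605 - 381 = 224, and 00011100000 = 128 + 64 + 32 = 224 ✓



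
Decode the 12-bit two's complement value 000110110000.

Binary: 000110110000
Sign bit: 0 (non-negative)
Read directly as an unsigned value:
000110110000 = 256 + 128 + 32 + 16 = 432
Value: 432



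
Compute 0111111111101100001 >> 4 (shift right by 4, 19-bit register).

Original: 0111111111101100001 (decimal 261985)
Shift right by 4 positions
Drop the 4 low bits; fill with zeros on the left
Result: 0000011111111110110 (decimal 16374)
Equivalent: 261985 >> 4 = 261985 ÷ 2^4 = 16374



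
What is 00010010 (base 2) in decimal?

Sum of powers of 2 for each 1-bit:
2^1 + 2^4
= 2 + 16
= 18



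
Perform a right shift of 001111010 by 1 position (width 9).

Original: 001111010 (decimal 122)
Shift right by 1 position
Drop the 1 low bit; fill with zero on the left
Result: 000111101 (decimal 61)
Equivalent: 122 >> 1 = 122 ÷ 2^1 = 61



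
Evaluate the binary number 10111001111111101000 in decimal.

Sum of powers of 2 for each 1-bit:
2^3 + 2^5 + 2^6 + 2^7 + 2^8 + 2^9 + 2^10 + 2^11 + 2^12 + 2^15 + 2^16 + 2^17 + 2^19
= 8 + 32 + 64 + 128 + 256 + 512 + 1024 + 2048 + 4096 + 32768 + 65536 + 131072 + 524288
= 761832



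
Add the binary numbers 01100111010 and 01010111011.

Add column by column from the right: bit + bit + carry-in; write the sum mod 2, carry 1 when the sum is 2 or 3.
carry:  10001110100
        01100111010
+       01010111011
-------------------
       010111110101
(the carry out of the leftmost column, 0, becomes the leading bit)
Decimal check:
  01100111010 = 512 + 256 + 32 + 16 + 8 + 2 = 826
  01010111011 = 512 + 128 + 32 + 16 + 8 + 2 + 1 = 699
  826 + 699 = 1525, and 010111110101 = 1024 + 256 + 128 + 64 + 32 + 16 + 4 + 1 = 1525 ✓



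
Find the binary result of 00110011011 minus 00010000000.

Method 1 - Direct subtraction (column by column from the right: bit − bit − borrow-in; if negative, add 2 and borrow 1 from the next column):
borrow: 00000000000
        00110011011
-       00010000000
-------------------
        00100011011

Method 2 - Add two's complement:
Two's complement of 00010000000: invert → 11101111111, add 1 → 11110000000
  00110011011
+ 11110000000
-------------
 100100011011  (end carry out of the top bit = 1)
Discarding the end carry: 00100011011
Decimal check:
  00110011011 = 256 + 128 + 16 + 8 + 2 + 1 = 411
  00010000000 = 128
  411 - 128 = 283, and 00100011011 = 256 + 16 + 8 + 2 + 1 = 283 ✓



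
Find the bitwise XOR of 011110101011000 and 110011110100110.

XOR: 1 when bits differ
  011110101011000
^ 110011110100110
-----------------
  101101011111110
Decimal: 15704 ^ 26534 = 23294



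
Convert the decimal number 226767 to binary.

Using repeated division by 2:
226767 ÷ 2 = 113383 remainder 1
113383 ÷ 2 = 56691 remainder 1
56691 ÷ 2 = 28345 remainder 1
28345 ÷ 2 = 14172 remainder 1
14172 ÷ 2 = 7086 remainder 0
7086 ÷ 2 = 3543 remainder 0
3543 ÷ 2 = 1771 remainder 1
1771 ÷ 2 = 885 remainder 1
885 ÷ 2 = 442 remainder 1
442 ÷ 2 = 221 remainder 0
221 ÷ 2 = 110 remainder 1
110 ÷ 2 = 55 remainder 0
55 ÷ 2 = 27 remainder 1
27 ÷ 2 = 13 remainder 1
13 ÷ 2 = 6 remainder 1
6 ÷ 2 = 3 remainder 0
3 ÷ 2 = 1 remainder 1
1 ÷ 2 = 0 remainder 1
Reading remainders bottom to top: 110111010111001111



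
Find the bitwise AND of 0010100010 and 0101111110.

AND: 1 only when both bits are 1
  0010100010
& 0101111110
------------
  0000100010
Decimal: 162 & 382 = 34



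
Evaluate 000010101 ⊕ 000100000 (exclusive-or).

XOR: 1 when bits differ
  000010101
^ 000100000
-----------
  000110101
Decimal: 21 ^ 32 = 53



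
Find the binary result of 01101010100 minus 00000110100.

Method 1 - Direct subtraction (column by column from the right: bit − bit − borrow-in; if negative, add 2 and borrow 1 from the next column):
borrow: 00001000000
        01101010100
-       00000110100
-------------------
        01100100000

Method 2 - Add two's complement:
Two's complement of 00000110100: invert → 11111001011, add 1 → 11111001100
  01101010100
+ 11111001100
-------------
 101100100000  (end carry out of the top bit = 1)
Discarding the end carry: 01100100000
Decimal check:
  01101010100 = 512 + 256 + 64 + 16 + 4 = 852
  00000110100 = 32 + 16 + 4 = 52
  852 - 52 = 800, and 01100100000 = 512 + 256 + 32 = 800 ✓



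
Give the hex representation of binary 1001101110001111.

Group into 4-bit nibbles from right:
  1001 = 9
  1011 = B
  1000 = 8
  1111 = F
Result: 9B8F



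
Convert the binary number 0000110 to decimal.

Sum of powers of 2 for each 1-bit:
2^1 + 2^2
= 2 + 4
= 6



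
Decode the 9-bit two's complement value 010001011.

Binary: 010001011
Sign bit: 0 (non-negative)
Read directly as an unsigned value:
010001011 = 128 + 8 + 2 + 1 = 139
Value: 139



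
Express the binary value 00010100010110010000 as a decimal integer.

Sum of powers of 2 for each 1-bit:
2^4 + 2^7 + 2^8 + 2^10 + 2^14 + 2^16
= 16 + 128 + 256 + 1024 + 16384 + 65536
= 83344



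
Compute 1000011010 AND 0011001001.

AND: 1 only when both bits are 1
  1000011010
& 0011001001
------------
  0000001000
Decimal: 538 & 201 = 8



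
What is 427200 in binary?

Using repeated division by 2:
427200 ÷ 2 = 213600 remainder 0
213600 ÷ 2 = 106800 remainder 0
106800 ÷ 2 = 53400 remainder 0
53400 ÷ 2 = 26700 remainder 0
26700 ÷ 2 = 13350 remainder 0
13350 ÷ 2 = 6675 remainder 0
6675 ÷ 2 = 3337 remainder 1
3337 ÷ 2 = 1668 remainder 1
1668 ÷ 2 = 834 remainder 0
834 ÷ 2 = 417 remainder 0
417 ÷ 2 = 208 remainder 1
208 ÷ 2 = 104 remainder 0
104 ÷ 2 = 52 remainder 0
52 ÷ 2 = 26 remainder 0
26 ÷ 2 = 13 remainder 0
13 ÷ 2 = 6 remainder 1
6 ÷ 2 = 3 remainder 0
3 ÷ 2 = 1 remainder 1
1 ÷ 2 = 0 remainder 1
Reading remainders bottom to top: 1101000010011000000



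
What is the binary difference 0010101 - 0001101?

Method 1 - Direct subtraction (column by column from the right: bit − bit − borrow-in; if negative, add 2 and borrow 1 from the next column):
borrow: 0010000
        0010101
-       0001101
---------------
        0001000

Method 2 - Add two's complement:
Two's complement of 0001101: invert → 1110010, add 1 → 1110011
  0010101
+ 1110011
---------
 10001000  (end carry out of the top bit = 1)
Discarding the end carry: 0001000
Decimal check:
  0010101 = 16 + 4 + 1 = 21
  0001101 = 8 + 4 + 1 = 13
  21 - 13 = 8, and 0001000 = 8 ✓



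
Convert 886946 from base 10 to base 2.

Using repeated division by 2:
886946 ÷ 2 = 443473 remainder 0
443473 ÷ 2 = 221736 remainder 1
221736 ÷ 2 = 110868 remainder 0
110868 ÷ 2 = 55434 remainder 0
55434 ÷ 2 = 27717 remainder 0
27717 ÷ 2 = 13858 remainder 1
13858 ÷ 2 = 6929 remainder 0
6929 ÷ 2 = 3464 remainder 1
3464 ÷ 2 = 1732 remainder 0
1732 ÷ 2 = 866 remainder 0
866 ÷ 2 = 433 remainder 0
433 ÷ 2 = 216 remainder 1
216 ÷ 2 = 108 remainder 0
108 ÷ 2 = 54 remainder 0
54 ÷ 2 = 27 remainder 0
27 ÷ 2 = 13 remainder 1
13 ÷ 2 = 6 remainder 1
6 ÷ 2 = 3 remainder 0
3 ÷ 2 = 1 remainder 1
1 ÷ 2 = 0 remainder 1
Reading remainders bottom to top: 11011000100010100010



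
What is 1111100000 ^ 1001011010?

XOR: 1 when bits differ
  1111100000
^ 1001011010
------------
  0110111010
Decimal: 992 ^ 602 = 442



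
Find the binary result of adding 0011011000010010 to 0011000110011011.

Add column by column from the right: bit + bit + carry-in; write the sum mod 2, carry 1 when the sum is 2 or 3.
carry:  0110000000100100
        0011011000010010
+       0011000110011011
------------------------
       00110011110101101
(the carry out of the leftmost column, 0, becomes the leading bit)
Decimal check:
  0011011000010010 = 8192 + 4096 + 1024 + 512 + 16 + 2 = 13842
  0011000110011011 = 8192 + 4096 + 256 + 128 + 16 + 8 + 2 + 1 = 12699
  13842 + 12699 = 26541, and 00110011110101101 = 16384 + 8192 + 1024 + 512 + 256 + 128 + 32 + 8 + 4 + 1 = 26541 ✓



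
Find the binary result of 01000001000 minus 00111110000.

Method 1 - Direct subtraction (column by column from the right: bit − bit − borrow-in; if negative, add 2 and borrow 1 from the next column):
borrow: 01111100000
        01000001000
-       00111110000
-------------------
        00000011000

Method 2 - Add two's complement:
Two's complement of 00111110000: invert → 11000001111, add 1 → 11000010000
  01000001000
+ 11000010000
-------------
 100000011000  (end carry out of the top bit = 1)
Discarding the end carry: 00000011000
Decimal check:
  01000001000 = 512 + 8 = 520
  00111110000 = 256 + 128 + 64 + 32 + 16 = 496
  520 - 496 = 24, and 00000011000 = 16 + 8 = 24 ✓



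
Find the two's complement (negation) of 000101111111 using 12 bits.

Original: 000101111111
Step 1 - Invert all bits: 111010000000
Step 2 - Add 1: 111010000001
Verification: 000101111111 + 111010000001 = 1000000000000; discarding the end carry (carry out of the top bit) leaves the 12-bit value 000000000000, as required for x + (-x)



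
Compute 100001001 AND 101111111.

AND: 1 only when both bits are 1
  100001001
& 101111111
-----------
  100001001
Decimal: 265 & 383 = 265



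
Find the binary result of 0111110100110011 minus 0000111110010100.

Method 1 - Direct subtraction (column by column from the right: bit − bit − borrow-in; if negative, add 2 and borrow 1 from the next column):
borrow: 0001111100111000
        0111110100110011
-       0000111110010100
------------------------
        0110110110011111

Method 2 - Add two's complement:
Two's complement of 0000111110010100: invert → 1111000001101011, add 1 → 1111000001101100
  0111110100110011
+ 1111000001101100
------------------
 10110110110011111  (end carry out of the top bit = 1)
Discarding the end carry: 0110110110011111
Decimal check:
  0111110100110011 = 16384 + 8192 + 4096 + 2048 + 1024 + 256 + 32 + 16 + 2 + 1 = 32051
  0000111110010100 = 2048 + 1024 + 512 + 256 + 128 + 16 + 4 = 3988
  32051 - 3988 = 28063, and 0110110110011111 = 16384 + 8192 + 2048 + 1024 + 256 + 128 + 16 + 8 + 4 + 2 + 1 = 28063 ✓



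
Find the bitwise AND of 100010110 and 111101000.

AND: 1 only when both bits are 1
  100010110
& 111101000
-----------
  100000000
Decimal: 278 & 488 = 256



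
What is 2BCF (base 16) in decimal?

Expand by place value (powers of 16):
Digit values: B = 11, C = 12, F = 15
2BCF = 2 × 16^3 + 11 × 16^2 + 12 × 16^1 + 15 × 16^0
= 2 × 4096 + 11 × 256 + 12 × 16 + 15 × 1
= 8192 + 2816 + 192 + 15
= 11215



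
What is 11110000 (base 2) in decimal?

Sum of powers of 2 for each 1-bit:
2^4 + 2^5 + 2^6 + 2^7
= 16 + 32 + 64 + 128
= 240



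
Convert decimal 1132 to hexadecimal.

Using repeated division by 16 (digits 10–15 are A–F):
1132 ÷ 16 = 70 remainder 12 (C)
70 ÷ 16 = 4 remainder 6
4 ÷ 16 = 0 remainder 4
Reading remainders bottom to top: 46C



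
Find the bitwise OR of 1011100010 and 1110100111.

OR: 1 when either bit is 1
  1011100010
| 1110100111
------------
  1111100111
Decimal: 738 | 935 = 999



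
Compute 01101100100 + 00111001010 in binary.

Add column by column from the right: bit + bit + carry-in; write the sum mod 2, carry 1 when the sum is 2 or 3.
carry:  11110000000
        01101100100
+       00111001010
-------------------
       010100101110
(the carry out of the leftmost column, 0, becomes the leading bit)
Decimal check:
  01101100100 = 512 + 256 + 64 + 32 + 4 = 868
  00111001010 = 256 + 128 + 64 + 8 + 2 = 458
  868 + 458 = 1326, and 010100101110 = 1024 + 256 + 32 + 8 + 4 + 2 = 1326 ✓



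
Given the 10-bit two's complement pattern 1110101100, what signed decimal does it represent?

Binary: 1110101100
Sign bit: 1 (negative)
Invert: 0001010011
Add 1:  0001010100
Magnitude: 0001010100 = 64 + 16 + 4 = 84
Value: -84



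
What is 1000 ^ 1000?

XOR: 1 when bits differ
  1000
^ 1000
------
  0000
Decimal: 8 ^ 8 = 0



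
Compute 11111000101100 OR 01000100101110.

OR: 1 when either bit is 1
  11111000101100
| 01000100101110
----------------
  11111100101110
Decimal: 15916 | 4398 = 16174



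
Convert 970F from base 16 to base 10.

Expand by place value (powers of 16):
Digit values: F = 15
970F = 9 × 16^3 + 7 × 16^2 + 0 × 16^1 + 15 × 16^0
= 9 × 4096 + 7 × 256 + 0 × 16 + 15 × 1
= 36864 + 1792 + 0 + 15
= 38671



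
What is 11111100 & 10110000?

AND: 1 only when both bits are 1
  11111100
& 10110000
----------
  10110000
Decimal: 252 & 176 = 176



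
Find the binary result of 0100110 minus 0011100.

Method 1 - Direct subtraction (column by column from the right: bit − bit − borrow-in; if negative, add 2 and borrow 1 from the next column):
borrow: 0110000
        0100110
-       0011100
---------------
        0001010

Method 2 - Add two's complement:
Two's complement of 0011100: invert → 1100011, add 1 → 1100100
  0100110
+ 1100100
---------
 10001010  (end carry out of the top bit = 1)
Discarding the end carry: 0001010
Decimal check:
  0100110 = 32 + 4 + 2 = 38
  0011100 = 16 + 8 + 4 = 28
  38 - 28 = 10, and 0001010 = 8 + 2 = 10 ✓



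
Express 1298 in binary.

Using repeated division by 2:
1298 ÷ 2 = 649 remainder 0
649 ÷ 2 = 324 remainder 1
324 ÷ 2 = 162 remainder 0
162 ÷ 2 = 81 remainder 0
81 ÷ 2 = 40 remainder 1
40 ÷ 2 = 20 remainder 0
20 ÷ 2 = 10 remainder 0
10 ÷ 2 = 5 remainder 0
5 ÷ 2 = 2 remainder 1
2 ÷ 2 = 1 remainder 0
1 ÷ 2 = 0 remainder 1
Reading remainders bottom to top: 10100010010



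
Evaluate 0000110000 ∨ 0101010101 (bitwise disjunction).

OR: 1 when either bit is 1
  0000110000
| 0101010101
------------
  0101110101
Decimal: 48 | 341 = 373



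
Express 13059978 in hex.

Using repeated division by 16 (digits 10–15 are A–F):
13059978 ÷ 16 = 816248 remainder 10 (A)
816248 ÷ 16 = 51015 remainder 8
51015 ÷ 16 = 3188 remainder 7
3188 ÷ 16 = 199 remainder 4
199 ÷ 16 = 12 remainder 7
12 ÷ 16 = 0 remainder 12 (C)
Reading remainders bottom to top: C7478A



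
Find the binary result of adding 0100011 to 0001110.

Add column by column from the right: bit + bit + carry-in; write the sum mod 2, carry 1 when the sum is 2 or 3.
carry:  0011100
        0100011
+       0001110
---------------
       00110001
(the carry out of the leftmost column, 0, becomes the leading bit)
Decimal check:
  0100011 = 32 + 2 + 1 = 35
  0001110 = 8 + 4 + 2 = 14
  35 + 14 = 49, and 00110001 = 32 + 16 + 1 = 49 ✓



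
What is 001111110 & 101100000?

AND: 1 only when both bits are 1
  001111110
& 101100000
-----------
  001100000
Decimal: 126 & 352 = 96



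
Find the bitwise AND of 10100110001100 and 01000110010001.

AND: 1 only when both bits are 1
  10100110001100
& 01000110010001
----------------
  00000110000000
Decimal: 10636 & 4497 = 384



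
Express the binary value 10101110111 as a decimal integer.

Sum of powers of 2 for each 1-bit:
2^0 + 2^1 + 2^2 + 2^4 + 2^5 + 2^6 + 2^8 + 2^10
= 1 + 2 + 4 + 16 + 32 + 64 + 256 + 1024
= 1399



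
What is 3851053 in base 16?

Using repeated division by 16 (digits 10–15 are A–F):
3851053 ÷ 16 = 240690 remainder 13 (D)
240690 ÷ 16 = 15043 remainder 2
15043 ÷ 16 = 940 remainder 3
940 ÷ 16 = 58 remainder 12 (C)
58 ÷ 16 = 3 remainder 10 (A)
3 ÷ 16 = 0 remainder 3
Reading remainders bottom to top: 3AC32D



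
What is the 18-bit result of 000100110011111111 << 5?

Original: 000100110011111111 (decimal 19711)
Shift left by 5 positions
Append 5 zeros on the right and drop the 5 high bits that overflow the 18-bit width
Result: 011001111111100000 (decimal 106464)
Equivalent: 19711 << 5 = 19711 × 2^5 = 630752, truncated to 18 bits = 106464



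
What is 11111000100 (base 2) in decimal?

Sum of powers of 2 for each 1-bit:
2^2 + 2^6 + 2^7 + 2^8 + 2^9 + 2^10
= 4 + 64 + 128 + 256 + 512 + 1024
= 1988



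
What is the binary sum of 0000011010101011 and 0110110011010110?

Add column by column from the right: bit + bit + carry-in; write the sum mod 2, carry 1 when the sum is 2 or 3.
carry:  0001100111111100
        0000011010101011
+       0110110011010110
------------------------
       00111001110000001
(the carry out of the leftmost column, 0, becomes the leading bit)
Decimal check:
  0000011010101011 = 1024 + 512 + 128 + 32 + 8 + 2 + 1 = 1707
  0110110011010110 = 16384 + 8192 + 2048 + 1024 + 128 + 64 + 16 + 4 + 2 = 27862
  1707 + 27862 = 29569, and 00111001110000001 = 16384 + 8192 + 4096 + 512 + 256 + 128 + 1 = 29569 ✓



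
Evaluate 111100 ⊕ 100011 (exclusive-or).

XOR: 1 when bits differ
  111100
^ 100011
--------
  011111
Decimal: 60 ^ 35 = 31



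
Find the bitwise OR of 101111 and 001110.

OR: 1 when either bit is 1
  101111
| 001110
--------
  101111
Decimal: 47 | 14 = 47



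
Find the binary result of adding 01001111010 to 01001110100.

Add column by column from the right: bit + bit + carry-in; write the sum mod 2, carry 1 when the sum is 2 or 3.
carry:  10011100000
        01001111010
+       01001110100
-------------------
       010011101110
(the carry out of the leftmost column, 0, becomes the leading bit)
Decimal check:
  01001111010 = 512 + 64 + 32 + 16 + 8 + 2 = 634
  01001110100 = 512 + 64 + 32 + 16 + 4 = 628
  634 + 628 = 1262, and 010011101110 = 1024 + 128 + 64 + 32 + 8 + 4 + 2 = 1262 ✓



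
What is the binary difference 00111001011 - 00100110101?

Method 1 - Direct subtraction (column by column from the right: bit − bit − borrow-in; if negative, add 2 and borrow 1 from the next column):
borrow: 00001101000
        00111001011
-       00100110101
-------------------
        00010010110

Method 2 - Add two's complement:
Two's complement of 00100110101: invert → 11011001010, add 1 → 11011001011
  00111001011
+ 11011001011
-------------
 100010010110  (end carry out of the top bit = 1)
Discarding the end carry: 00010010110
Decimal check:
  00111001011 = 256 + 128 + 64 + 8 + 2 + 1 = 459
  00100110101 = 256 + 32 + 16 + 4 + 1 = 309
  459 - 309 = 150, and 00010010110 = 128 + 16 + 4 + 2 = 150 ✓



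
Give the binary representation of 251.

Using repeated division by 2:
251 ÷ 2 = 125 remainder 1
125 ÷ 2 = 62 remainder 1
62 ÷ 2 = 31 remainder 0
31 ÷ 2 = 15 remainder 1
15 ÷ 2 = 7 remainder 1
7 ÷ 2 = 3 remainder 1
3 ÷ 2 = 1 remainder 1
1 ÷ 2 = 0 remainder 1
Reading remainders bottom to top: 11111011



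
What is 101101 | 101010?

OR: 1 when either bit is 1
  101101
| 101010
--------
  101111
Decimal: 45 | 42 = 47



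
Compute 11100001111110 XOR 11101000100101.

XOR: 1 when bits differ
  11100001111110
^ 11101000100101
----------------
  00001001011011
Decimal: 14462 ^ 14885 = 603



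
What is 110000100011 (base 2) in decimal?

Sum of powers of 2 for each 1-bit:
2^0 + 2^1 + 2^5 + 2^10 + 2^11
= 1 + 2 + 32 + 1024 + 2048
= 3107



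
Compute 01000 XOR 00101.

XOR: 1 when bits differ
  01000
^ 00101
-------
  01101
Decimal: 8 ^ 5 = 13



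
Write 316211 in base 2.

Using repeated division by 2:
316211 ÷ 2 = 158105 remainder 1
158105 ÷ 2 = 79052 remainder 1
79052 ÷ 2 = 39526 remainder 0
39526 ÷ 2 = 19763 remainder 0
19763 ÷ 2 = 9881 remainder 1
9881 ÷ 2 = 4940 remainder 1
4940 ÷ 2 = 2470 remainder 0
2470 ÷ 2 = 1235 remainder 0
1235 ÷ 2 = 617 remainder 1
617 ÷ 2 = 308 remainder 1
308 ÷ 2 = 154 remainder 0
154 ÷ 2 = 77 remainder 0
77 ÷ 2 = 38 remainder 1
38 ÷ 2 = 19 remainder 0
19 ÷ 2 = 9 remainder 1
9 ÷ 2 = 4 remainder 1
4 ÷ 2 = 2 remainder 0
2 ÷ 2 = 1 remainder 0
1 ÷ 2 = 0 remainder 1
Reading remainders bottom to top: 1001101001100110011



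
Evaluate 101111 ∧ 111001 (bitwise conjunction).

AND: 1 only when both bits are 1
  101111
& 111001
--------
  101001
Decimal: 47 & 57 = 41



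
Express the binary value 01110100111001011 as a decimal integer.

Sum of powers of 2 for each 1-bit:
2^0 + 2^1 + 2^3 + 2^6 + 2^7 + 2^8 + 2^11 + 2^13 + 2^14 + 2^15
= 1 + 2 + 8 + 64 + 128 + 256 + 2048 + 8192 + 16384 + 32768
= 59851



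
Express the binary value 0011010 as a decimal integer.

Sum of powers of 2 for each 1-bit:
2^1 + 2^3 + 2^4
= 2 + 8 + 16
= 26



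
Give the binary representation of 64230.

Using repeated division by 2:
64230 ÷ 2 = 32115 remainder 0
32115 ÷ 2 = 16057 remainder 1
16057 ÷ 2 = 8028 remainder 1
8028 ÷ 2 = 4014 remainder 0
4014 ÷ 2 = 2007 remainder 0
2007 ÷ 2 = 1003 remainder 1
1003 ÷ 2 = 501 remainder 1
501 ÷ 2 = 250 remainder 1
250 ÷ 2 = 125 remainder 0
125 ÷ 2 = 62 remainder 1
62 ÷ 2 = 31 remainder 0
31 ÷ 2 = 15 remainder 1
15 ÷ 2 = 7 remainder 1
7 ÷ 2 = 3 remainder 1
3 ÷ 2 = 1 remainder 1
1 ÷ 2 = 0 remainder 1
Reading remainders bottom to top: 1111101011100110



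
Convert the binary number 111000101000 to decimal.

Sum of powers of 2 for each 1-bit:
2^3 + 2^5 + 2^9 + 2^10 + 2^11
= 8 + 32 + 512 + 1024 + 2048
= 3624



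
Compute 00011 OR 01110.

OR: 1 when either bit is 1
  00011
| 01110
-------
  01111
Decimal: 3 | 14 = 15



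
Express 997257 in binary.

Using repeated division by 2:
997257 ÷ 2 = 498628 remainder 1
498628 ÷ 2 = 249314 remainder 0
249314 ÷ 2 = 124657 remainder 0
124657 ÷ 2 = 62328 remainder 1
62328 ÷ 2 = 31164 remainder 0
31164 ÷ 2 = 15582 remainder 0
15582 ÷ 2 = 7791 remainder 0
7791 ÷ 2 = 3895 remainder 1
3895 ÷ 2 = 1947 remainder 1
1947 ÷ 2 = 973 remainder 1
973 ÷ 2 = 486 remainder 1
486 ÷ 2 = 243 remainder 0
243 ÷ 2 = 121 remainder 1
121 ÷ 2 = 60 remainder 1
60 ÷ 2 = 30 remainder 0
30 ÷ 2 = 15 remainder 0
15 ÷ 2 = 7 remainder 1
7 ÷ 2 = 3 remainder 1
3 ÷ 2 = 1 remainder 1
1 ÷ 2 = 0 remainder 1
Reading remainders bottom to top: 11110011011110001001



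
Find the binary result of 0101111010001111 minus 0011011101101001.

Method 1 - Direct subtraction (column by column from the right: bit − bit − borrow-in; if negative, add 2 and borrow 1 from the next column):
borrow: 0100111011000000
        0101111010001111
-       0011011101101001
------------------------
        0010011100100110

Method 2 - Add two's complement:
Two's complement of 0011011101101001: invert → 1100100010010110, add 1 → 1100100010010111
  0101111010001111
+ 1100100010010111
------------------
 10010011100100110  (end carry out of the top bit = 1)
Discarding the end carry: 0010011100100110
Decimal check:
  0101111010001111 = 16384 + 4096 + 2048 + 1024 + 512 + 128 + 8 + 4 + 2 + 1 = 24207
  0011011101101001 = 8192 + 4096 + 1024 + 512 + 256 + 64 + 32 + 8 + 1 = 14185
  24207 - 14185 = 10022, and 0010011100100110 = 8192 + 1024 + 512 + 256 + 32 + 4 + 2 = 10022 ✓



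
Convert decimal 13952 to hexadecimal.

Using repeated division by 16 (digits 10–15 are A–F):
13952 ÷ 16 = 872 remainder 0
872 ÷ 16 = 54 remainder 8
54 ÷ 16 = 3 remainder 6
3 ÷ 16 = 0 remainder 3
Reading remainders bottom to top: 3680



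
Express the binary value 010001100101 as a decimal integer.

Sum of powers of 2 for each 1-bit:
2^0 + 2^2 + 2^5 + 2^6 + 2^10
= 1 + 4 + 32 + 64 + 1024
= 1125



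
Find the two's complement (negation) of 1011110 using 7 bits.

Original (sign bit 1, negative): 1011110
Step 1 - Invert all bits: 0100001
Step 2 - Add 1: 0100010
Verification: 1011110 + 0100010 = 10000000; discarding the end carry (carry out of the top bit) leaves the 7-bit value 0000000, as required for x + (-x)



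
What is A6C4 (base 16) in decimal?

Expand by place value (powers of 16):
Digit values: A = 10, C = 12
A6C4 = 10 × 16^3 + 6 × 16^2 + 12 × 16^1 + 4 × 16^0
= 10 × 4096 + 6 × 256 + 12 × 16 + 4 × 1
= 40960 + 1536 + 192 + 4
= 42692



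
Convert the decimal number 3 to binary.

Using repeated division by 2:
3 ÷ 2 = 1 remainder 1
1 ÷ 2 = 0 remainder 1
Reading remainders bottom to top: 11



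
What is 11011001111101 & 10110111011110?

AND: 1 only when both bits are 1
  11011001111101
& 10110111011110
----------------
  10010001011100
Decimal: 13949 & 11742 = 9308



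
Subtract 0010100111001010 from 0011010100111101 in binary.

Method 1 - Direct subtraction (column by column from the right: bit − bit − borrow-in; if negative, add 2 and borrow 1 from the next column):
borrow: 0001011110000100
        0011010100111101
-       0010100111001010
------------------------
        0000101101110011

Method 2 - Add two's complement:
Two's complement of 0010100111001010: invert → 1101011000110101, add 1 → 1101011000110110
  0011010100111101
+ 1101011000110110
------------------
 10000101101110011  (end carry out of the top bit = 1)
Discarding the end carry: 0000101101110011
Decimal check:
  0011010100111101 = 8192 + 4096 + 1024 + 256 + 32 + 16 + 8 + 4 + 1 = 13629
  0010100111001010 = 8192 + 2048 + 256 + 128 + 64 + 8 + 2 = 10698
  13629 - 10698 = 2931, and 0000101101110011 = 2048 + 512 + 256 + 64 + 32 + 16 + 2 + 1 = 2931 ✓



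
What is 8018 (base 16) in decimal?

Expand by place value (powers of 16):
8018 = 8 × 16^3 + 0 × 16^2 + 1 × 16^1 + 8 × 16^0
= 8 × 4096 + 0 × 256 + 1 × 16 + 8 × 1
= 32768 + 0 + 16 + 8
= 32792



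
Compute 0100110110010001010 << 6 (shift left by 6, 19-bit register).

Original: 0100110110010001010 (decimal 158858)
Shift left by 6 positions
Append 6 zeros on the right and drop the 6 high bits that overflow the 19-bit width
Result: 0110010001010000000 (decimal 205440)
Equivalent: 158858 << 6 = 158858 × 2^6 = 10166912, truncated to 19 bits = 205440



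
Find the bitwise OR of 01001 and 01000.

OR: 1 when either bit is 1
  01001
| 01000
-------
  01001
Decimal: 9 | 8 = 9



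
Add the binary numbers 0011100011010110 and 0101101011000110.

Add column by column from the right: bit + bit + carry-in; write the sum mod 2, carry 1 when the sum is 2 or 3.
carry:  1111000110001100
        0011100011010110
+       0101101011000110
------------------------
       01001001110011100
(the carry out of the leftmost column, 0, becomes the leading bit)
Decimal check:
  0011100011010110 = 8192 + 4096 + 2048 + 128 + 64 + 16 + 4 + 2 = 14550
  0101101011000110 = 16384 + 4096 + 2048 + 512 + 128 + 64 + 4 + 2 = 23238
  14550 + 23238 = 37788, and 01001001110011100 = 32768 + 4096 + 512 + 256 + 128 + 16 + 8 + 4 = 37788 ✓



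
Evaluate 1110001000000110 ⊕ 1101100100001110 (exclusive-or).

XOR: 1 when bits differ
  1110001000000110
^ 1101100100001110
------------------
  0011101100001000
Decimal: 57862 ^ 55566 = 15112



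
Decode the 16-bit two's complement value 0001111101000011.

Binary: 0001111101000011
Sign bit: 0 (non-negative)
Read directly as an unsigned value:
0001111101000011 = 4096 + 2048 + 1024 + 512 + 256 + 64 + 2 + 1 = 8003
Value: 8003



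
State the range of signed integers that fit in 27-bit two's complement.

For 27-bit two's complement:
Minimum: -2^26 = -67108864
Maximum: 2^26 - 1 = 67108863



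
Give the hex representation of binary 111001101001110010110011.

Group into 4-bit nibbles from right:
  1110 = E
  0110 = 6
  1001 = 9
  1100 = C
  1011 = B
  0011 = 3
Result: E69CB3



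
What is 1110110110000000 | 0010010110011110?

OR: 1 when either bit is 1
  1110110110000000
| 0010010110011110
------------------
  1110110110011110
Decimal: 60800 | 9630 = 60830



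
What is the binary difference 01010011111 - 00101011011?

Method 1 - Direct subtraction (column by column from the right: bit − bit − borrow-in; if negative, add 2 and borrow 1 from the next column):
borrow: 01010000000
        01010011111
-       00101011011
-------------------
        00101000100

Method 2 - Add two's complement:
Two's complement of 00101011011: invert → 11010100100, add 1 → 11010100101
  01010011111
+ 11010100101
-------------
 100101000100  (end carry out of the top bit = 1)
Discarding the end carry: 00101000100
Decimal check:
  01010011111 = 512 + 128 + 16 + 8 + 4 + 2 + 1 = 671
  00101011011 = 256 + 64 + 16 + 8 + 2 + 1 = 347
  671 - 347 = 324, and 00101000100 = 256 + 64 + 4 = 324 ✓

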